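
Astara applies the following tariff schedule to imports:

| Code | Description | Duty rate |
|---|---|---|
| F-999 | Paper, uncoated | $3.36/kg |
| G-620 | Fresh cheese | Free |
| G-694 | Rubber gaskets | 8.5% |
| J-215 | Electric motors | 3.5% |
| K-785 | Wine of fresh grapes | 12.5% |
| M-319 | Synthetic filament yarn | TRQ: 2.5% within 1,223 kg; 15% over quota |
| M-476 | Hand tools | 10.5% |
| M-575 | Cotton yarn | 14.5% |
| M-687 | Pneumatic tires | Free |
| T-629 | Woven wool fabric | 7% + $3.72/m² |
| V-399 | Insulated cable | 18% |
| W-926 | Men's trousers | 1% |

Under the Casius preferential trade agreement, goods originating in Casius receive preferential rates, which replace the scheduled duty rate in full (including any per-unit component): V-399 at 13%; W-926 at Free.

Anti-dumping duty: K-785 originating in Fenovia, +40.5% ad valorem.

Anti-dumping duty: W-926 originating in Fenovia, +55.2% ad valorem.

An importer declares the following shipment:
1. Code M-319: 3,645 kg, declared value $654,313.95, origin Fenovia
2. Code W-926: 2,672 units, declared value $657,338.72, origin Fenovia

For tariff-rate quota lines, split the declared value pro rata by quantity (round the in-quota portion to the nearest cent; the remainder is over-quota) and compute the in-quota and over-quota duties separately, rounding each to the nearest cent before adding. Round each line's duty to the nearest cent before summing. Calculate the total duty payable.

Line 1 (M-319, Fenovia, 3,645 kg, $654,313.95):
Code M-319 is under a tariff-rate quota (threshold 1,223 kg). In-quota: 1,223 kg at 2.5%; over-quota: 2,422 kg at 15%.
Pro-rata value split: in-quota = $654,313.95 × 1,223/3,645 = $219,540.73; over-quota = $654,313.95 − $219,540.73 = $434,773.22.
In-quota duty = $219,540.73 × 2.5% = $5,488.52. Over-quota duty = $434,773.22 × 15% = $65,215.98.
Line duty = $5,488.52 + $65,215.98 = $70,704.50.
Line 2 (W-926, Fenovia, 2,672 units, $657,338.72):
Base rate for W-926 is 1%.
W-926 has an FTA preferential rate, but origin Fenovia is not Casius; base rate stands.
Additional duty on W-926 from Fenovia: +55.2%. Applied ad valorem rate: 1% + 55.2% = 56.2%.
Duty = $657,338.72 × 56.2% = $369,424.36.
Total = $70,704.50 + $369,424.36 = $440,128.86.

$440,128.86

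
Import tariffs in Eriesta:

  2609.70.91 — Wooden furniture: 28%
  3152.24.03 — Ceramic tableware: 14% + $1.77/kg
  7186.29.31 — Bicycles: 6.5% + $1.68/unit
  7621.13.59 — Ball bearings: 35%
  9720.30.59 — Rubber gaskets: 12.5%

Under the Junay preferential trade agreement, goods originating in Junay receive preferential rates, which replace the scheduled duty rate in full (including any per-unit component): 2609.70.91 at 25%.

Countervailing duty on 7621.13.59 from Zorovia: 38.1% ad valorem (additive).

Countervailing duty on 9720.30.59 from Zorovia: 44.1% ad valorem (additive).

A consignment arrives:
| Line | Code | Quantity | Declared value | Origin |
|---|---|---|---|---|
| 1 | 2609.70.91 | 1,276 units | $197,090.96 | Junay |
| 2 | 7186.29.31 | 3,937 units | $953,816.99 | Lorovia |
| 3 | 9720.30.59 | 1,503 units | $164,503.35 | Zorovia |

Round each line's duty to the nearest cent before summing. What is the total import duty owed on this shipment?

$210,993.90

Line 1 (2609.70.91, Junay, 1,276 units, $197,090.96):
Base rate for 2609.70.91 is 28%.
Origin Junay qualifies under the Eriesta–Junay agreement and 2609.70.91 is covered: preferential rate 25% applies instead.
Duty = $197,090.96 × 25% = $49,272.74.
Line 2 (7186.29.31, Lorovia, 3,937 units, $953,816.99):
Base rate for 7186.29.31 is 6.5% + $1.68/unit.
Duty = $953,816.99 × 6.5% + 3,937 × $1.68 = $68,612.26.
Line 3 (9720.30.59, Zorovia, 1,503 units, $164,503.35):
Base rate for 9720.30.59 is 12.5%.
Additional duty on 9720.30.59 from Zorovia: +44.1%. Applied ad valorem rate: 12.5% + 44.1% = 56.6%.
Duty = $164,503.35 × 56.6% = $93,108.90.
Total = $49,272.74 + $68,612.26 + $93,108.90 = $210,993.90.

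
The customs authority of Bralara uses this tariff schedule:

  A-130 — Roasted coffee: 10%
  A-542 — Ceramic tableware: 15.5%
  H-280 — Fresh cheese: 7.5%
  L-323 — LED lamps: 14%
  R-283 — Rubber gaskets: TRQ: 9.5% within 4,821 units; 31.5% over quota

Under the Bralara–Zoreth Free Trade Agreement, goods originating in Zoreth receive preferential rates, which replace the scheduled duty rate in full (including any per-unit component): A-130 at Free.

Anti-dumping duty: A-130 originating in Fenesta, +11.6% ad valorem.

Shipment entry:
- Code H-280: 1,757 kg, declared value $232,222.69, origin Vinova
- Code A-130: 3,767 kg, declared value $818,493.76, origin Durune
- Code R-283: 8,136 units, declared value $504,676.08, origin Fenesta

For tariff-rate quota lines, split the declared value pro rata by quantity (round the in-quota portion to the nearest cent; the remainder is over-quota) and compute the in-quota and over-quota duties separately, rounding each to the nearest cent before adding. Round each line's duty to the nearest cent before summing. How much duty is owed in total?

Line 1 (H-280, Vinova, 1,757 kg, $232,222.69):
Base rate for H-280 is 7.5%.
Duty = $232,222.69 × 7.5% = $17,416.70.
Line 2 (A-130, Durune, 3,767 kg, $818,493.76):
Base rate for A-130 is 10%.
A-130 has an FTA preferential rate, but origin Durune is not Zoreth; base rate stands.
The additional-duty order on A-130 targets Fenesta, not Durune; it does not apply.
Duty = $818,493.76 × 10% = $81,849.38.
Line 3 (R-283, Fenesta, 8,136 units, $504,676.08):
Code R-283 is under a tariff-rate quota (threshold 4,821 units). In-quota: 4,821 units at 9.5%; over-quota: 3,315 units at 31.5%.
Pro-rata value split: in-quota = $504,676.08 × 4,821/8,136 = $299,046.63; over-quota = $504,676.08 − $299,046.63 = $205,629.45.
In-quota duty = $299,046.63 × 9.5% = $28,409.43. Over-quota duty = $205,629.45 × 31.5% = $64,773.28.
Line duty = $28,409.43 + $64,773.28 = $93,182.71.
Total = $17,416.70 + $81,849.38 + $93,182.71 = $192,448.79.

$192,448.79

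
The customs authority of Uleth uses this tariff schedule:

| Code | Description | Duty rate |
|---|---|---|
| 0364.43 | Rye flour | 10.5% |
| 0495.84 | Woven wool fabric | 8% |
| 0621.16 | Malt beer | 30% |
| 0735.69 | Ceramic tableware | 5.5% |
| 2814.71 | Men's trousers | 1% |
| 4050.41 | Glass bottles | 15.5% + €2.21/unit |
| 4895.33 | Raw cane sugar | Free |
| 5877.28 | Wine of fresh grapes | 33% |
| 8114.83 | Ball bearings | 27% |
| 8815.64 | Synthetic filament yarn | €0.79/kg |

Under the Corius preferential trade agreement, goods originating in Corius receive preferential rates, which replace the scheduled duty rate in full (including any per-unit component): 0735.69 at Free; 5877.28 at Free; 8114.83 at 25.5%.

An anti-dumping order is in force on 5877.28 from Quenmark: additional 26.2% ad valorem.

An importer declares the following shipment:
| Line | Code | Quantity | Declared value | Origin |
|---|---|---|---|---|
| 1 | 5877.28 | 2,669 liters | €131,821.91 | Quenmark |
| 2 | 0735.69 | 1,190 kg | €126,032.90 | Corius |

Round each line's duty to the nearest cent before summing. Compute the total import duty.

Line 1 (5877.28, Quenmark, 2,669 liters, €131,821.91):
Base rate for 5877.28 is 33%.
5877.28 has an FTA preferential rate, but origin Quenmark is not Corius; base rate stands.
Additional duty on 5877.28 from Quenmark: +26.2%. Applied ad valorem rate: 33% + 26.2% = 59.2%.
Duty = €131,821.91 × 59.2% = €78,038.57.
Line 2 (0735.69, Corius, 1,190 kg, €126,032.90):
Base rate for 0735.69 is 5.5%.
Origin Corius qualifies under the Uleth–Corius agreement and 0735.69 is covered: preferential rate Free applies instead.
Duty = €126,032.90 × 0% = €0.00.
Total = €78,038.57 + €0.00 = €78,038.57.

€78,038.57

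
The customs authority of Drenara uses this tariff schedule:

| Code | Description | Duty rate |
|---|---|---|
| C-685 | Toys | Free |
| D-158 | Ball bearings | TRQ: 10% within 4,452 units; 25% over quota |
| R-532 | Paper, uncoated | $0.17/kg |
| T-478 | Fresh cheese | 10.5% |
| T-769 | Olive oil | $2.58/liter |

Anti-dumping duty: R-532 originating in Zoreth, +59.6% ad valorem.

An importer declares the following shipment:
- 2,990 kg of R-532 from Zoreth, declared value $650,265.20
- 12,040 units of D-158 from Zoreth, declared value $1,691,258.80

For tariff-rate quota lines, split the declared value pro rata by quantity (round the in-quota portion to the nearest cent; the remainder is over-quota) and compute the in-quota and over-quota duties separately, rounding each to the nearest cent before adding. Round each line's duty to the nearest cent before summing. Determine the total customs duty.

Line 1 (R-532, Zoreth, 2,990 kg, $650,265.20):
Base rate for R-532 is $0.17/kg.
Additional duty on R-532 from Zoreth: +59.6% ad valorem. Applied ad valorem rate = 59.6%.
Duty = $650,265.20 × 59.6% + 2,990 × $0.17 = $388,066.36.
Line 2 (D-158, Zoreth, 12,040 units, $1,691,258.80):
Code D-158 is under a tariff-rate quota (threshold 4,452 units). In-quota: 4,452 units at 10%; over-quota: 7,588 units at 25%.
Pro-rata value split: in-quota = $1,691,258.80 × 4,452/12,040 = $625,372.44; over-quota = $1,691,258.80 − $625,372.44 = $1,065,886.36.
In-quota duty = $625,372.44 × 10% = $62,537.24. Over-quota duty = $1,065,886.36 × 25% = $266,471.59.
Line duty = $62,537.24 + $266,471.59 = $329,008.83.
Total = $388,066.36 + $329,008.83 = $717,075.19.

$717,075.19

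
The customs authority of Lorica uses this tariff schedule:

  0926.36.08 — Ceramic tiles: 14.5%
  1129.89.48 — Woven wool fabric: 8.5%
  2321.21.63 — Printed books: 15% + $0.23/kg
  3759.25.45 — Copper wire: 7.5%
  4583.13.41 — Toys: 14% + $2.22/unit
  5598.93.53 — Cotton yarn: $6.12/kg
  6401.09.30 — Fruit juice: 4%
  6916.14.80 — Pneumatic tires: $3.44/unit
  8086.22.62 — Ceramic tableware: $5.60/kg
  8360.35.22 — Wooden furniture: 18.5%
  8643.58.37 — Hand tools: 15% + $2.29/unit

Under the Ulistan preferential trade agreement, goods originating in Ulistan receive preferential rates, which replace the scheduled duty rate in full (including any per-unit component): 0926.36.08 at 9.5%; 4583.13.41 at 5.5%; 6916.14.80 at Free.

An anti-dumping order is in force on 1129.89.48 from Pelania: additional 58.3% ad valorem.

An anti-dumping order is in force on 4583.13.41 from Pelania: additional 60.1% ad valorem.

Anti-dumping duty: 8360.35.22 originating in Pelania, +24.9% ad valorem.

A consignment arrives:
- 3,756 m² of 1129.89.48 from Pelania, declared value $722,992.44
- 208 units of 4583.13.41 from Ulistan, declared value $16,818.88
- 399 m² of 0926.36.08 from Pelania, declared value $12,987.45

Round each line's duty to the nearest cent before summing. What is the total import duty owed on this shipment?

$485,767.17

Line 1 (1129.89.48, Pelania, 3,756 m², $722,992.44):
Base rate for 1129.89.48 is 8.5%.
Additional duty on 1129.89.48 from Pelania: +58.3%. Applied ad valorem rate: 8.5% + 58.3% = 66.8%.
Duty = $722,992.44 × 66.8% = $482,958.95.
Line 2 (4583.13.41, Ulistan, 208 units, $16,818.88):
Base rate for 4583.13.41 is 14% + $2.22/unit.
Origin Ulistan qualifies under the Lorica–Ulistan agreement and 4583.13.41 is covered: preferential rate 5.5% applies instead.
The additional-duty order on 4583.13.41 targets Pelania, not Ulistan; it does not apply.
Duty = $16,818.88 × 5.5% = $925.04.
Line 3 (0926.36.08, Pelania, 399 m², $12,987.45):
Base rate for 0926.36.08 is 14.5%.
0926.36.08 has an FTA preferential rate, but origin Pelania is not Ulistan; base rate stands.
Duty = $12,987.45 × 14.5% = $1,883.18.
Total = $482,958.95 + $925.04 + $1,883.18 = $485,767.17.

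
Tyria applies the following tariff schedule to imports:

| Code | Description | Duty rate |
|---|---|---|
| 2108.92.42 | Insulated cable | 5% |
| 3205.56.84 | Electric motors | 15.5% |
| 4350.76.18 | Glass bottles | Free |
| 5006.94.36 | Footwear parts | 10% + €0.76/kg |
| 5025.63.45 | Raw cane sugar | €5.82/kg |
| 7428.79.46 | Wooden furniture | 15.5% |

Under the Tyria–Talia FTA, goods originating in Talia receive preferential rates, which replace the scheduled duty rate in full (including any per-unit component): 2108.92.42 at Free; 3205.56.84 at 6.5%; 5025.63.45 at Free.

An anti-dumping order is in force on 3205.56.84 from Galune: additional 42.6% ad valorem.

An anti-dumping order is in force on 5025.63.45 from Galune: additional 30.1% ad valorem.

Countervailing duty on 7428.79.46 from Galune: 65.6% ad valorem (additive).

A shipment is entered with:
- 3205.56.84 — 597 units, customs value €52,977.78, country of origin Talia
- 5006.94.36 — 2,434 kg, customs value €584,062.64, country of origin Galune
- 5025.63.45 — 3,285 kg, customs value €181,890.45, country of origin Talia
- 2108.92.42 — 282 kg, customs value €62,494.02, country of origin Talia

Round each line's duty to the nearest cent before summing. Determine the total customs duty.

€63,699.66

Line 1 (3205.56.84, Talia, 597 units, €52,977.78):
Base rate for 3205.56.84 is 15.5%.
Origin Talia qualifies under the Tyria–Talia agreement and 3205.56.84 is covered: preferential rate 6.5% applies instead.
The additional-duty order on 3205.56.84 targets Galune, not Talia; it does not apply.
Duty = €52,977.78 × 6.5% = €3,443.56.
Line 2 (5006.94.36, Galune, 2,434 kg, €584,062.64):
Base rate for 5006.94.36 is 10% + €0.76/kg.
Duty = €584,062.64 × 10% + 2,434 × €0.76 = €60,256.10.
Line 3 (5025.63.45, Talia, 3,285 kg, €181,890.45):
Base rate for 5025.63.45 is €5.82/kg.
Origin Talia qualifies under the Tyria–Talia agreement and 5025.63.45 is covered: preferential rate Free applies instead.
The additional-duty order on 5025.63.45 targets Galune, not Talia; it does not apply.
Duty = €181,890.45 × 0% = €0.00.
Line 4 (2108.92.42, Talia, 282 kg, €62,494.02):
Base rate for 2108.92.42 is 5%.
Origin Talia qualifies under the Tyria–Talia agreement and 2108.92.42 is covered: preferential rate Free applies instead.
Duty = €62,494.02 × 0% = €0.00.
Total = €3,443.56 + €60,256.10 + €0.00 + €0.00 = €63,699.66.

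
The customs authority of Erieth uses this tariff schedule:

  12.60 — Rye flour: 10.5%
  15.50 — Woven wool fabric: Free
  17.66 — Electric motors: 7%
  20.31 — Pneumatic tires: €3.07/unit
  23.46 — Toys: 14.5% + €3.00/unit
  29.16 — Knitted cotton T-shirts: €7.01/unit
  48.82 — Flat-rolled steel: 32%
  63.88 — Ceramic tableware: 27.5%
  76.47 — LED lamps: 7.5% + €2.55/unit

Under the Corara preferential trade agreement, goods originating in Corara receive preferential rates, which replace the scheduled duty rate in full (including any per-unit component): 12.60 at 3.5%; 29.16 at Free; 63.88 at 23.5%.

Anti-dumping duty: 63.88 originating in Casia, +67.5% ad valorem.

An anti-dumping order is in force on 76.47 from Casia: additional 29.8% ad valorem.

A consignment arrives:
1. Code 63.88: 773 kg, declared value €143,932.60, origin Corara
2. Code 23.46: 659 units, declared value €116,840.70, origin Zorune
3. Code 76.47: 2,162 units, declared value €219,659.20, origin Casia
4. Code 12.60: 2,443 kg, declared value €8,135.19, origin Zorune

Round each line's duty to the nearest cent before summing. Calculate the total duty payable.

Line 1 (63.88, Corara, 773 kg, €143,932.60):
Base rate for 63.88 is 27.5%.
Origin Corara qualifies under the Erieth–Corara agreement and 63.88 is covered: preferential rate 23.5% applies instead.
The additional-duty order on 63.88 targets Casia, not Corara; it does not apply.
Duty = €143,932.60 × 23.5% = €33,824.16.
Line 2 (23.46, Zorune, 659 units, €116,840.70):
Base rate for 23.46 is 14.5% + €3.00/unit.
Duty = €116,840.70 × 14.5% + 659 × €3.00 = €18,918.90.
Line 3 (76.47, Casia, 2,162 units, €219,659.20):
Base rate for 76.47 is 7.5% + €2.55/unit.
Additional duty on 76.47 from Casia: +29.8%. Applied ad valorem rate: 7.5% + 29.8% = 37.3%.
Duty = €219,659.20 × 37.3% + 2,162 × €2.55 = €87,445.98.
Line 4 (12.60, Zorune, 2,443 kg, €8,135.19):
Base rate for 12.60 is 10.5%.
12.60 has an FTA preferential rate, but origin Zorune is not Corara; base rate stands.
Duty = €8,135.19 × 10.5% = €854.19.
Total = €33,824.16 + €18,918.90 + €87,445.98 + €854.19 = €141,043.23.

€141,043.23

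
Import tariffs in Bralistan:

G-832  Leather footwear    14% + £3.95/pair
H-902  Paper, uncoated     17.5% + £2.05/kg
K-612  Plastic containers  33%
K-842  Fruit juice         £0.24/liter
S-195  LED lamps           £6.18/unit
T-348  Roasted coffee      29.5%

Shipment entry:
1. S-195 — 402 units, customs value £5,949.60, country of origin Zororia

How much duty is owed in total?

Line 1 (S-195, Zororia, 402 units, £5,949.60):
Base rate for S-195 is £6.18/unit.
Duty = 402 × £6.18 = £2,484.36.

£2,484.36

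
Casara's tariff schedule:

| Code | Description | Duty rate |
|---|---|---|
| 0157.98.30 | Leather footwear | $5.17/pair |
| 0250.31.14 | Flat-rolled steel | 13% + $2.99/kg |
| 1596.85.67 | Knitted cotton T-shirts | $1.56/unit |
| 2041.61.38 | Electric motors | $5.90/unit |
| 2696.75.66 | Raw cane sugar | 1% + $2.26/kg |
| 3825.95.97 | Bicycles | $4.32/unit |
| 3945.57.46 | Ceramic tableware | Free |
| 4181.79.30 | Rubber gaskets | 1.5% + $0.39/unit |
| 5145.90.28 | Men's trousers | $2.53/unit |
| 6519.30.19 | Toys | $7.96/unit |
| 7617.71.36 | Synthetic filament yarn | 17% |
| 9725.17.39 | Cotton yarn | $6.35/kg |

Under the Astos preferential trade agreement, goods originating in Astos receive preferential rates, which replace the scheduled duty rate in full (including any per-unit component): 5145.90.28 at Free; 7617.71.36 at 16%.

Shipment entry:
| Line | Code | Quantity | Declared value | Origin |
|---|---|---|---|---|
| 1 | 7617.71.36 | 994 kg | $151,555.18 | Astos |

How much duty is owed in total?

Line 1 (7617.71.36, Astos, 994 kg, $151,555.18):
Base rate for 7617.71.36 is 17%.
Origin Astos qualifies under the Casara–Astos agreement and 7617.71.36 is covered: preferential rate 16% applies instead.
Duty = $151,555.18 × 16% = $24,248.83.

$24,248.83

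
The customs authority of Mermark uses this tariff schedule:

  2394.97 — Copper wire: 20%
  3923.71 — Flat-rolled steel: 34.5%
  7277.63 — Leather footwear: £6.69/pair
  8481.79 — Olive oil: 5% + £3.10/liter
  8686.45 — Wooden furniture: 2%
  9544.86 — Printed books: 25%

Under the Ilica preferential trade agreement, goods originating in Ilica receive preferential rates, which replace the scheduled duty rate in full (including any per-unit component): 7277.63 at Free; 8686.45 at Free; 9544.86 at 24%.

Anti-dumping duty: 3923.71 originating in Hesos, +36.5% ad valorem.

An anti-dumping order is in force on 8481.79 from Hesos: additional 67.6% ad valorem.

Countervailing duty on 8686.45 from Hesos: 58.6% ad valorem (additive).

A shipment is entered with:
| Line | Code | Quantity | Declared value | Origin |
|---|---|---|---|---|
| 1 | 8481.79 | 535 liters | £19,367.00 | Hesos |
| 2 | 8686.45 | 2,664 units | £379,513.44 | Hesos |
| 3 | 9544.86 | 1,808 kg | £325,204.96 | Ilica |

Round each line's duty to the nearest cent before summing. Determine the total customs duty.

Line 1 (8481.79, Hesos, 535 liters, £19,367.00):
Base rate for 8481.79 is 5% + £3.10/liter.
Additional duty on 8481.79 from Hesos: +67.6%. Applied ad valorem rate: 5% + 67.6% = 72.6%.
Duty = £19,367.00 × 72.6% + 535 × £3.10 = £15,718.94.
Line 2 (8686.45, Hesos, 2,664 units, £379,513.44):
Base rate for 8686.45 is 2%.
8686.45 has an FTA preferential rate, but origin Hesos is not Ilica; base rate stands.
Additional duty on 8686.45 from Hesos: +58.6%. Applied ad valorem rate: 2% + 58.6% = 60.6%.
Duty = £379,513.44 × 60.6% = £229,985.14.
Line 3 (9544.86, Ilica, 1,808 kg, £325,204.96):
Base rate for 9544.86 is 25%.
Origin Ilica qualifies under the Mermark–Ilica agreement and 9544.86 is covered: preferential rate 24% applies instead.
Duty = £325,204.96 × 24% = £78,049.19.
Total = £15,718.94 + £229,985.14 + £78,049.19 = £323,753.27.

£323,753.27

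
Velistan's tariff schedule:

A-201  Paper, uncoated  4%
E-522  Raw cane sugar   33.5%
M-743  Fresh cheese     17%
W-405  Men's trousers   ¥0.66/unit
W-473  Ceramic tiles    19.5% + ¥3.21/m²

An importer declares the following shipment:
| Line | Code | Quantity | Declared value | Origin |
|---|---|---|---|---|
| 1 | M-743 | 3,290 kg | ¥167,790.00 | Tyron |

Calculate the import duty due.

Line 1 (M-743, Tyron, 3,290 kg, ¥167,790.00):
Base rate for M-743 is 17%.
Duty = ¥167,790.00 × 17% = ¥28,524.30.

¥28,524.30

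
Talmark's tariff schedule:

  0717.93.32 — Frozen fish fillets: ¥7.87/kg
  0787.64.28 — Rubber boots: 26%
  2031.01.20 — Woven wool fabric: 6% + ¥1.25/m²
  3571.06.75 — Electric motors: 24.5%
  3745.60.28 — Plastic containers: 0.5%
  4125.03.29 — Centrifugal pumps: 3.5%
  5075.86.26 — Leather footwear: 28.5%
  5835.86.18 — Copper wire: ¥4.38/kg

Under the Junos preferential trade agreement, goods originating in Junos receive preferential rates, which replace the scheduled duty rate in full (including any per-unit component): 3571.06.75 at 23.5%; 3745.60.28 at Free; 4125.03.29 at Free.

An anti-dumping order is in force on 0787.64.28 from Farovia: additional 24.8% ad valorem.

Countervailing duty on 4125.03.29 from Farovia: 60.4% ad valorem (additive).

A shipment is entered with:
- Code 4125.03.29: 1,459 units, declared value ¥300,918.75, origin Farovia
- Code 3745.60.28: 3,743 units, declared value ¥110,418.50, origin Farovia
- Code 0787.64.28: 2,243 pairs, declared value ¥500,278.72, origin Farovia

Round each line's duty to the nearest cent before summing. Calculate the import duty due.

¥446,980.76

Line 1 (4125.03.29, Farovia, 1,459 units, ¥300,918.75):
Base rate for 4125.03.29 is 3.5%.
4125.03.29 has an FTA preferential rate, but origin Farovia is not Junos; base rate stands.
Additional duty on 4125.03.29 from Farovia: +60.4%. Applied ad valorem rate: 3.5% + 60.4% = 63.9%.
Duty = ¥300,918.75 × 63.9% = ¥192,287.08.
Line 2 (3745.60.28, Farovia, 3,743 units, ¥110,418.50):
Base rate for 3745.60.28 is 0.5%.
3745.60.28 has an FTA preferential rate, but origin Farovia is not Junos; base rate stands.
Duty = ¥110,418.50 × 0.5% = ¥552.09.
Line 3 (0787.64.28, Farovia, 2,243 pairs, ¥500,278.72):
Base rate for 0787.64.28 is 26%.
Additional duty on 0787.64.28 from Farovia: +24.8%. Applied ad valorem rate: 26% + 24.8% = 50.8%.
Duty = ¥500,278.72 × 50.8% = ¥254,141.59.
Total = ¥192,287.08 + ¥552.09 + ¥254,141.59 = ¥446,980.76.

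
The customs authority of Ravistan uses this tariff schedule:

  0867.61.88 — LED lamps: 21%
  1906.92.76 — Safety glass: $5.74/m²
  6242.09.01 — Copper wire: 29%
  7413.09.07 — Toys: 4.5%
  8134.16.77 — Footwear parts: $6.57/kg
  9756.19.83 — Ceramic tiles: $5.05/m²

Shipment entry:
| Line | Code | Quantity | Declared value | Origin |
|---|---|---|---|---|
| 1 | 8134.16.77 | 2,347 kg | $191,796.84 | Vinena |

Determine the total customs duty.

Line 1 (8134.16.77, Vinena, 2,347 kg, $191,796.84):
Base rate for 8134.16.77 is $6.57/kg.
Duty = 2,347 × $6.57 = $15,419.79.

$15,419.79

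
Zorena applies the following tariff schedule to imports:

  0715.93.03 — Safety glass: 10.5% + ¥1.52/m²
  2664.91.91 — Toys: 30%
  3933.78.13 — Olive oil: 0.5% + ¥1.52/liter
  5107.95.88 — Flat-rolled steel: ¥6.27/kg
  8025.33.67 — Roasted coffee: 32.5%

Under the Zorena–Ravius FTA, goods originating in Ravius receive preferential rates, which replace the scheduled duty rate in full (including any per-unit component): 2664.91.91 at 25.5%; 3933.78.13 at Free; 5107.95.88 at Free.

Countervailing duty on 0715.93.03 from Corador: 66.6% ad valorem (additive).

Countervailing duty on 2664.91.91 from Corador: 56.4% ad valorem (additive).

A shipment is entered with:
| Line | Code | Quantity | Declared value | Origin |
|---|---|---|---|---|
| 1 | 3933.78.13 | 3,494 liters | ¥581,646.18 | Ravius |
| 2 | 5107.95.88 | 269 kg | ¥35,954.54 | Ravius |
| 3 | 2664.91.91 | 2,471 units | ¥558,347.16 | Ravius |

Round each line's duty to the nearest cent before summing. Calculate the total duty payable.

¥142,378.53

Line 1 (3933.78.13, Ravius, 3,494 liters, ¥581,646.18):
Base rate for 3933.78.13 is 0.5% + ¥1.52/liter.
Origin Ravius qualifies under the Zorena–Ravius agreement and 3933.78.13 is covered: preferential rate Free applies instead.
Duty = ¥581,646.18 × 0% = ¥0.00.
Line 2 (5107.95.88, Ravius, 269 kg, ¥35,954.54):
Base rate for 5107.95.88 is ¥6.27/kg.
Origin Ravius qualifies under the Zorena–Ravius agreement and 5107.95.88 is covered: preferential rate Free applies instead.
Duty = ¥35,954.54 × 0% = ¥0.00.
Line 3 (2664.91.91, Ravius, 2,471 units, ¥558,347.16):
Base rate for 2664.91.91 is 30%.
Origin Ravius qualifies under the Zorena–Ravius agreement and 2664.91.91 is covered: preferential rate 25.5% applies instead.
The additional-duty order on 2664.91.91 targets Corador, not Ravius; it does not apply.
Duty = ¥558,347.16 × 25.5% = ¥142,378.53.
Total = ¥0.00 + ¥0.00 + ¥142,378.53 = ¥142,378.53.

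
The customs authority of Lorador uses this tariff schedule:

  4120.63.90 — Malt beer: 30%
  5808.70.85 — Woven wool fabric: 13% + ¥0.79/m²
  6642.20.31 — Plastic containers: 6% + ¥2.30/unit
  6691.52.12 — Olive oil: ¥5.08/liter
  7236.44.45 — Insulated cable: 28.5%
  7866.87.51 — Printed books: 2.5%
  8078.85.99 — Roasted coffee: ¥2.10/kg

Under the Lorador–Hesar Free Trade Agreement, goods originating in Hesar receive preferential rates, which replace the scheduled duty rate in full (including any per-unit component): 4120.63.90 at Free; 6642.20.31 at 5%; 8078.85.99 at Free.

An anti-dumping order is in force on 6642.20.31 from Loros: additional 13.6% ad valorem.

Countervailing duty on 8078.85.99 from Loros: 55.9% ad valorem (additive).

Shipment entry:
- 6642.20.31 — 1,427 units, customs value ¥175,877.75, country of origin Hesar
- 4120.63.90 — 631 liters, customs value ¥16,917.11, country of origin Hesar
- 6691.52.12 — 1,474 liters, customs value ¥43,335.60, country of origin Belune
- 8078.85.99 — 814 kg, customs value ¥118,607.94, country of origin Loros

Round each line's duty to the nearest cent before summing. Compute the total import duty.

¥84,293.05

Line 1 (6642.20.31, Hesar, 1,427 units, ¥175,877.75):
Base rate for 6642.20.31 is 6% + ¥2.30/unit.
Origin Hesar qualifies under the Lorador–Hesar agreement and 6642.20.31 is covered: preferential rate 5% applies instead.
The additional-duty order on 6642.20.31 targets Loros, not Hesar; it does not apply.
Duty = ¥175,877.75 × 5% = ¥8,793.89.
Line 2 (4120.63.90, Hesar, 631 liters, ¥16,917.11):
Base rate for 4120.63.90 is 30%.
Origin Hesar qualifies under the Lorador–Hesar agreement and 4120.63.90 is covered: preferential rate Free applies instead.
Duty = ¥16,917.11 × 0% = ¥0.00.
Line 3 (6691.52.12, Belune, 1,474 liters, ¥43,335.60):
Base rate for 6691.52.12 is ¥5.08/liter.
Duty = 1,474 × ¥5.08 = ¥7,487.92.
Line 4 (8078.85.99, Loros, 814 kg, ¥118,607.94):
Base rate for 8078.85.99 is ¥2.10/kg.
8078.85.99 has an FTA preferential rate, but origin Loros is not Hesar; base rate stands.
Additional duty on 8078.85.99 from Loros: +55.9% ad valorem. Applied ad valorem rate = 55.9%.
Duty = ¥118,607.94 × 55.9% + 814 × ¥2.10 = ¥68,011.24.
Total = ¥8,793.89 + ¥0.00 + ¥7,487.92 + ¥68,011.24 = ¥84,293.05.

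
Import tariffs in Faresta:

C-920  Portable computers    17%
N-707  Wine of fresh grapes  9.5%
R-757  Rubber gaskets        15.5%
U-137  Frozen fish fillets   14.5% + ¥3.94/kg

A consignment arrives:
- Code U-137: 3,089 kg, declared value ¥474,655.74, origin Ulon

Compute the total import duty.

Line 1 (U-137, Ulon, 3,089 kg, ¥474,655.74):
Base rate for U-137 is 14.5% + ¥3.94/kg.
Duty = ¥474,655.74 × 14.5% + 3,089 × ¥3.94 = ¥80,995.74.

¥80,995.74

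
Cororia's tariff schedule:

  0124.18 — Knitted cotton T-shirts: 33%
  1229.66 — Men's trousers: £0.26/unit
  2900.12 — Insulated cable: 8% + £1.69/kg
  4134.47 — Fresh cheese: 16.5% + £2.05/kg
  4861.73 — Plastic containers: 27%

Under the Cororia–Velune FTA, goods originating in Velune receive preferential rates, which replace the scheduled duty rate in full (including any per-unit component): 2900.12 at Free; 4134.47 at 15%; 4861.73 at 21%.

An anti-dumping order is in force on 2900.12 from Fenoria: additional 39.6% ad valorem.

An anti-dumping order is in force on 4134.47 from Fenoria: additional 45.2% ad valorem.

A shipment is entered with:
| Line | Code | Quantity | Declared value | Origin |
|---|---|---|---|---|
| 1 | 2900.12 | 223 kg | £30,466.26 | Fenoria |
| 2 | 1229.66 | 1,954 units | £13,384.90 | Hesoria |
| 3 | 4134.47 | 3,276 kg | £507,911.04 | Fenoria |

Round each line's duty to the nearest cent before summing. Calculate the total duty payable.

Line 1 (2900.12, Fenoria, 223 kg, £30,466.26):
Base rate for 2900.12 is 8% + £1.69/kg.
2900.12 has an FTA preferential rate, but origin Fenoria is not Velune; base rate stands.
Additional duty on 2900.12 from Fenoria: +39.6%. Applied ad valorem rate: 8% + 39.6% = 47.6%.
Duty = £30,466.26 × 47.6% + 223 × £1.69 = £14,878.81.
Line 2 (1229.66, Hesoria, 1,954 units, £13,384.90):
Base rate for 1229.66 is £0.26/unit.
Duty = 1,954 × £0.26 = £508.04.
Line 3 (4134.47, Fenoria, 3,276 kg, £507,911.04):
Base rate for 4134.47 is 16.5% + £2.05/kg.
4134.47 has an FTA preferential rate, but origin Fenoria is not Velune; base rate stands.
Additional duty on 4134.47 from Fenoria: +45.2%. Applied ad valorem rate: 16.5% + 45.2% = 61.7%.
Duty = £507,911.04 × 61.7% + 3,276 × £2.05 = £320,096.91.
Total = £14,878.81 + £508.04 + £320,096.91 = £335,483.76.

£335,483.76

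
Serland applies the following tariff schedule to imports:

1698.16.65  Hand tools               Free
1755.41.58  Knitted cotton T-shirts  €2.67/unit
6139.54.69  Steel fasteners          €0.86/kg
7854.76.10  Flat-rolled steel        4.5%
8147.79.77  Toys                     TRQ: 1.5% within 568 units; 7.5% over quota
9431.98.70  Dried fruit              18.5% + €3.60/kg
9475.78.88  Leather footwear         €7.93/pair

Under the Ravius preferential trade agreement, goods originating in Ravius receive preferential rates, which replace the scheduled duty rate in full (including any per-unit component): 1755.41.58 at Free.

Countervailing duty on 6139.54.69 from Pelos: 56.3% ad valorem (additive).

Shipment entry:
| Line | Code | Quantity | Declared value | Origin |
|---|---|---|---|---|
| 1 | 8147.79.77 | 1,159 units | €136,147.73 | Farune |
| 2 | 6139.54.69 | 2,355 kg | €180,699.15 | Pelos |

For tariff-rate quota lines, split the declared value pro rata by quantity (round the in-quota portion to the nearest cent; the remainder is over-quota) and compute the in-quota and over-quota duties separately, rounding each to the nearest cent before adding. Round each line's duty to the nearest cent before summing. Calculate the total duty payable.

€109,966.62

Line 1 (8147.79.77, Farune, 1,159 units, €136,147.73):
Code 8147.79.77 is under a tariff-rate quota (threshold 568 units). In-quota: 568 units at 1.5%; over-quota: 591 units at 7.5%.
Pro-rata value split: in-quota = €136,147.73 × 568/1,159 = €66,722.96; over-quota = €136,147.73 − €66,722.96 = €69,424.77.
In-quota duty = €66,722.96 × 1.5% = €1,000.84. Over-quota duty = €69,424.77 × 7.5% = €5,206.86.
Line duty = €1,000.84 + €5,206.86 = €6,207.70.
Line 2 (6139.54.69, Pelos, 2,355 kg, €180,699.15):
Base rate for 6139.54.69 is €0.86/kg.
Additional duty on 6139.54.69 from Pelos: +56.3% ad valorem. Applied ad valorem rate = 56.3%.
Duty = €180,699.15 × 56.3% + 2,355 × €0.86 = €103,758.92.
Total = €6,207.70 + €103,758.92 = €109,966.62.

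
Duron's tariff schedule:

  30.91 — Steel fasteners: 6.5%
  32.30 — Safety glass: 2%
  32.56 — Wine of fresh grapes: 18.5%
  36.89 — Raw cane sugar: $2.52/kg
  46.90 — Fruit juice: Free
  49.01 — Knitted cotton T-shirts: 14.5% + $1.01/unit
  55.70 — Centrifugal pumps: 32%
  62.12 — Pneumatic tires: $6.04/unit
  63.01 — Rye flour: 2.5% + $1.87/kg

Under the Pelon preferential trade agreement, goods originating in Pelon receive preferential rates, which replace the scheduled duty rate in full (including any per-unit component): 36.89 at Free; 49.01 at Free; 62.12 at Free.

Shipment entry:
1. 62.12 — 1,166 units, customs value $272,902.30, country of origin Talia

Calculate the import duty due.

$7,042.64

Line 1 (62.12, Talia, 1,166 units, $272,902.30):
Base rate for 62.12 is $6.04/unit.
62.12 has an FTA preferential rate, but origin Talia is not Pelon; base rate stands.
Duty = 1,166 × $6.04 = $7,042.64.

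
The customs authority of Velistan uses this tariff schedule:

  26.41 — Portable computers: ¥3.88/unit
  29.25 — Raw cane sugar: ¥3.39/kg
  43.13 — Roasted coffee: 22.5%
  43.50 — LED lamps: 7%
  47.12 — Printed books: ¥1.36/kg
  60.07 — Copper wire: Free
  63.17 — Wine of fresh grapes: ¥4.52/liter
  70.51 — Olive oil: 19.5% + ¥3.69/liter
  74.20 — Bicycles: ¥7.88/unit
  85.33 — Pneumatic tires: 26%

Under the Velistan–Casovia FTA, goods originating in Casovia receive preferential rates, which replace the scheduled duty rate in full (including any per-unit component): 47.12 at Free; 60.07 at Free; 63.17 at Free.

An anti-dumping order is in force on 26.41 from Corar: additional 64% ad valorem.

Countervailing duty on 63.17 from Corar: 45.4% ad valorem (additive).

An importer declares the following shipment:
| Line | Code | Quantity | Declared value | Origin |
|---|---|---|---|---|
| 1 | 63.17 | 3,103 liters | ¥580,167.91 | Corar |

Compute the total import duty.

Line 1 (63.17, Corar, 3,103 liters, ¥580,167.91):
Base rate for 63.17 is ¥4.52/liter.
63.17 has an FTA preferential rate, but origin Corar is not Casovia; base rate stands.
Additional duty on 63.17 from Corar: +45.4% ad valorem. Applied ad valorem rate = 45.4%.
Duty = ¥580,167.91 × 45.4% + 3,103 × ¥4.52 = ¥277,421.79.

¥277,421.79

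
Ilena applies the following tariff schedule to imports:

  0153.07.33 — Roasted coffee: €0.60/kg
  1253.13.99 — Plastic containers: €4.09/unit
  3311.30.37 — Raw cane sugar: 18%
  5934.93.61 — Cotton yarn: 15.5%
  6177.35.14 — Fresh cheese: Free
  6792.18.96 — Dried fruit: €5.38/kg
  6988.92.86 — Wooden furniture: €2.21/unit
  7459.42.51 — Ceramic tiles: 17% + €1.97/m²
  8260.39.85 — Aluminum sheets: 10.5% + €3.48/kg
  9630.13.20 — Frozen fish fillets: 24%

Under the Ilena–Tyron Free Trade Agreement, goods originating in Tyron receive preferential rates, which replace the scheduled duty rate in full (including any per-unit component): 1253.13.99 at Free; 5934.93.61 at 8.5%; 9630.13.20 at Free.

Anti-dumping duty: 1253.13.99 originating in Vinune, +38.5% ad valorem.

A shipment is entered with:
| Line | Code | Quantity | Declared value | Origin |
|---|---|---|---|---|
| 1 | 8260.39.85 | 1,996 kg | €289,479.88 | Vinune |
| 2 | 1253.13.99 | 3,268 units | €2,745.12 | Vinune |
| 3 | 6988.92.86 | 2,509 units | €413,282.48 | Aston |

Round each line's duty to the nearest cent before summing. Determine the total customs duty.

€57,309.35

Line 1 (8260.39.85, Vinune, 1,996 kg, €289,479.88):
Base rate for 8260.39.85 is 10.5% + €3.48/kg.
Duty = €289,479.88 × 10.5% + 1,996 × €3.48 = €37,341.47.
Line 2 (1253.13.99, Vinune, 3,268 units, €2,745.12):
Base rate for 1253.13.99 is €4.09/unit.
1253.13.99 has an FTA preferential rate, but origin Vinune is not Tyron; base rate stands.
Additional duty on 1253.13.99 from Vinune: +38.5% ad valorem. Applied ad valorem rate = 38.5%.
Duty = €2,745.12 × 38.5% + 3,268 × €4.09 = €14,422.99.
Line 3 (6988.92.86, Aston, 2,509 units, €413,282.48):
Base rate for 6988.92.86 is €2.21/unit.
Duty = 2,509 × €2.21 = €5,544.89.
Total = €37,341.47 + €14,422.99 + €5,544.89 = €57,309.35.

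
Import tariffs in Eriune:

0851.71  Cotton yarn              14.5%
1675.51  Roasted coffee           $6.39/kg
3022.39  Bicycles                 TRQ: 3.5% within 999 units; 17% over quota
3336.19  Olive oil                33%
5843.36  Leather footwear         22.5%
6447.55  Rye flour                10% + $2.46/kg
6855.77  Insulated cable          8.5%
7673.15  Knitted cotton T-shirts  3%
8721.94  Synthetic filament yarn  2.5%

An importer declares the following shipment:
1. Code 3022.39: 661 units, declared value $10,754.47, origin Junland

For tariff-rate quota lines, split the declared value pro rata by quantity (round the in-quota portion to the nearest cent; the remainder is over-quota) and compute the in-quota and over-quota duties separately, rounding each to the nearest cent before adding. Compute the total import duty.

Line 1 (3022.39, Junland, 661 units, $10,754.47):
Code 3022.39 is under a tariff-rate quota (threshold 999 units). Quantity 661 units is within the quota, so the in-quota rate 3.5% applies to the full value.
Duty = $10,754.47 × 3.5% = $376.41.

$376.41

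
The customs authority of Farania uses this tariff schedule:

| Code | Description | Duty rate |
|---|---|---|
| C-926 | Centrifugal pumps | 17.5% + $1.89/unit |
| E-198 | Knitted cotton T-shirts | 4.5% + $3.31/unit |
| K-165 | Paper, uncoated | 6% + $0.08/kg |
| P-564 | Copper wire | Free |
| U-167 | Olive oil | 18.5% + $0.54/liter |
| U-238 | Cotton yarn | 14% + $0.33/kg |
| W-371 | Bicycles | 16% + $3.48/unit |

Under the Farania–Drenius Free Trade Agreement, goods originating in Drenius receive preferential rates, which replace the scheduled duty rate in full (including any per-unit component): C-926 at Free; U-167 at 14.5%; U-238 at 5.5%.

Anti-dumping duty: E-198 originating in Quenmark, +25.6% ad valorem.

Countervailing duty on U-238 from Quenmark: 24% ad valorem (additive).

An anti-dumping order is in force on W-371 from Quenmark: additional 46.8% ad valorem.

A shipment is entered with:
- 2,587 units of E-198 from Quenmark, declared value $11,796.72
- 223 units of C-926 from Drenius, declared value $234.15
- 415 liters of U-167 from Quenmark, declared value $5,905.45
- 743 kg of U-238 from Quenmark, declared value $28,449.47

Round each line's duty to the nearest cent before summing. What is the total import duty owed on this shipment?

Line 1 (E-198, Quenmark, 2,587 units, $11,796.72):
Base rate for E-198 is 4.5% + $3.31/unit.
Additional duty on E-198 from Quenmark: +25.6%. Applied ad valorem rate: 4.5% + 25.6% = 30.1%.
Duty = $11,796.72 × 30.1% + 2,587 × $3.31 = $12,113.78.
Line 2 (C-926, Drenius, 223 units, $234.15):
Base rate for C-926 is 17.5% + $1.89/unit.
Origin Drenius qualifies under the Farania–Drenius agreement and C-926 is covered: preferential rate Free applies instead.
Duty = $234.15 × 0% = $0.00.
Line 3 (U-167, Quenmark, 415 liters, $5,905.45):
Base rate for U-167 is 18.5% + $0.54/liter.
U-167 has an FTA preferential rate, but origin Quenmark is not Drenius; base rate stands.
Duty = $5,905.45 × 18.5% + 415 × $0.54 = $1,316.61.
Line 4 (U-238, Quenmark, 743 kg, $28,449.47):
Base rate for U-238 is 14% + $0.33/kg.
U-238 has an FTA preferential rate, but origin Quenmark is not Drenius; base rate stands.
Additional duty on U-238 from Quenmark: +24%. Applied ad valorem rate: 14% + 24% = 38%.
Duty = $28,449.47 × 38% + 743 × $0.33 = $11,055.99.
Total = $12,113.78 + $0.00 + $1,316.61 + $11,055.99 = $24,486.38.

$24,486.38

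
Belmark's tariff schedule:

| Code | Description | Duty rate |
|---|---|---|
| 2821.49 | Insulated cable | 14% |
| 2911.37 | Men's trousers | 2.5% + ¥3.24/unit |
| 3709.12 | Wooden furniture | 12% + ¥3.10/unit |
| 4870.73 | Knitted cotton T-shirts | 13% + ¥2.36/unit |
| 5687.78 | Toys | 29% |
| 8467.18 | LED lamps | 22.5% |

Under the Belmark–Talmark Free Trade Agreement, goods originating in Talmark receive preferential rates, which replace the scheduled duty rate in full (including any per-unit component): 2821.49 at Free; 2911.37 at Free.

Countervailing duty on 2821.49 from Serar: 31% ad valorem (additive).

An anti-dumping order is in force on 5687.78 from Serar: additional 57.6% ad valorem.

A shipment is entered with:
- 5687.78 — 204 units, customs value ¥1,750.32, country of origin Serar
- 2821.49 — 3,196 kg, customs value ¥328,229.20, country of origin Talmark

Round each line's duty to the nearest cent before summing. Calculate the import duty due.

¥1,515.78

Line 1 (5687.78, Serar, 204 units, ¥1,750.32):
Base rate for 5687.78 is 29%.
Additional duty on 5687.78 from Serar: +57.6%. Applied ad valorem rate: 29% + 57.6% = 86.6%.
Duty = ¥1,750.32 × 86.6% = ¥1,515.78.
Line 2 (2821.49, Talmark, 3,196 kg, ¥328,229.20):
Base rate for 2821.49 is 14%.
Origin Talmark qualifies under the Belmark–Talmark agreement and 2821.49 is covered: preferential rate Free applies instead.
The additional-duty order on 2821.49 targets Serar, not Talmark; it does not apply.
Duty = ¥328,229.20 × 0% = ¥0.00.
Total = ¥1,515.78 + ¥0.00 = ¥1,515.78.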